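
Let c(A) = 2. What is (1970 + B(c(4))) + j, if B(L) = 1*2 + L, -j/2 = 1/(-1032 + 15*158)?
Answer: 1320605/669 ≈ 1974.0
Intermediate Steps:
j = -1/669 (j = -2/(-1032 + 15*158) = -2/(-1032 + 2370) = -2/1338 = -2*1/1338 = -1/669 ≈ -0.0014948)
B(L) = 2 + L
(1970 + B(c(4))) + j = (1970 + (2 + 2)) - 1/669 = (1970 + 4) - 1/669 = 1974 - 1/669 = 1320605/669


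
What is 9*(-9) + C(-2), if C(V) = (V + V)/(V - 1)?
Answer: -239/3 ≈ -79.667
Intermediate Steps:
C(V) = 2*V/(-1 + V) (C(V) = (2*V)/(-1 + V) = 2*V/(-1 + V))
9*(-9) + C(-2) = 9*(-9) + 2*(-2)/(-1 - 2) = -81 + 2*(-2)/(-3) = -81 + 2*(-2)*(-1/3) = -81 + 4/3 = -239/3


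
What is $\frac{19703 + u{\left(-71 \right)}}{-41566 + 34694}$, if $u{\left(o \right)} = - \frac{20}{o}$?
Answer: $- \frac{1398933}{487912} \approx -2.8672$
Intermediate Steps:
$\frac{19703 + u{\left(-71 \right)}}{-41566 + 34694} = \frac{19703 - \frac{20}{-71}}{-41566 + 34694} = \frac{19703 - - \frac{20}{71}}{-6872} = \left(19703 + \frac{20}{71}\right) \left(- \frac{1}{6872}\right) = \frac{1398933}{71} \left(- \frac{1}{6872}\right) = - \frac{1398933}{487912}$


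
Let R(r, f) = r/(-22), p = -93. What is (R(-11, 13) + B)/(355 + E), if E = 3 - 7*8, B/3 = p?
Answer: -557/604 ≈ -0.92219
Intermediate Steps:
R(r, f) = -r/22 (R(r, f) = r*(-1/22) = -r/22)
B = -279 (B = 3*(-93) = -279)
E = -53 (E = 3 - 56 = -53)
(R(-11, 13) + B)/(355 + E) = (-1/22*(-11) - 279)/(355 - 53) = (1/2 - 279)/302 = -557/2*1/302 = -557/604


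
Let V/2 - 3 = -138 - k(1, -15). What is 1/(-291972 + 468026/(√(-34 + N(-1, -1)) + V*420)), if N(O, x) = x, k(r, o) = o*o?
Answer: -6674935745000355/1948904670170843497429 + 234013*I*√35/3897809340341686994858 ≈ -3.425e-6 + 3.5518e-16*I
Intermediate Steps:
k(r, o) = o²
V = -720 (V = 6 + 2*(-138 - 1*(-15)²) = 6 + 2*(-138 - 1*225) = 6 + 2*(-138 - 225) = 6 + 2*(-363) = 6 - 726 = -720)
1/(-291972 + 468026/(√(-34 + N(-1, -1)) + V*420)) = 1/(-291972 + 468026/(√(-34 - 1) - 720*420)) = 1/(-291972 + 468026/(√(-35) - 302400)) = 1/(-291972 + 468026/(I*√35 - 302400)) = 1/(-291972 + 468026/(-302400 + I*√35))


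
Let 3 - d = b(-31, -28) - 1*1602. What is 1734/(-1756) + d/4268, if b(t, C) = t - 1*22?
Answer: -280579/468413 ≈ -0.59900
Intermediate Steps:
b(t, C) = -22 + t (b(t, C) = t - 22 = -22 + t)
d = 1658 (d = 3 - ((-22 - 31) - 1*1602) = 3 - (-53 - 1602) = 3 - 1*(-1655) = 3 + 1655 = 1658)
1734/(-1756) + d/4268 = 1734/(-1756) + 1658/4268 = 1734*(-1/1756) + 1658*(1/4268) = -867/878 + 829/2134 = -280579/468413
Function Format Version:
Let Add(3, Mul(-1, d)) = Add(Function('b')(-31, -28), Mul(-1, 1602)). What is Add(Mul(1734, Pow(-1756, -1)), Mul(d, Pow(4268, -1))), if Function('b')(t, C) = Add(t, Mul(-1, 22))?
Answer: Rational(-280579, 468413) ≈ -0.59900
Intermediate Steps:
Function('b')(t, C) = Add(-22, t) (Function('b')(t, C) = Add(t, -22) = Add(-22, t))
d = 1658 (d = Add(3, Mul(-1, Add(Add(-22, -31), Mul(-1, 1602)))) = Add(3, Mul(-1, Add(-53, -1602))) = Add(3, Mul(-1, -1655)) = Add(3, 1655) = 1658)
Add(Mul(1734, Pow(-1756, -1)), Mul(d, Pow(4268, -1))) = Add(Mul(1734, Pow(-1756, -1)), Mul(1658, Pow(4268, -1))) = Add(Mul(1734, Rational(-1, 1756)), Mul(1658, Rational(1, 4268))) = Add(Rational(-867, 878), Rational(829, 2134)) = Rational(-280579, 468413)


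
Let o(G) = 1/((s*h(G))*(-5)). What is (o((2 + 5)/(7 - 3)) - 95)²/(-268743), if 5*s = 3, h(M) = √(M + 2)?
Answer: -1218379/36280305 - 76*√15/2418687 ≈ -0.033704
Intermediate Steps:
h(M) = √(2 + M)
s = ⅗ (s = (⅕)*3 = ⅗ ≈ 0.60000)
o(G) = -1/(3*√(2 + G)) (o(G) = 1/((3*√(2 + G)/5)*(-5)) = 1/(-3*√(2 + G)) = -1/(3*√(2 + G)))
(o((2 + 5)/(7 - 3)) - 95)²/(-268743) = (-1/(3*√(2 + (2 + 5)/(7 - 3))) - 95)²/(-268743) = (-1/(3*√(2 + 7/4)) - 95)²*(-1/268743) = (-2*√15/45 - 95)²*(-1/268743) = (-95 - 2*√15/45)²*(-1/268743) = -(-95 - 2*√15/45)²/268743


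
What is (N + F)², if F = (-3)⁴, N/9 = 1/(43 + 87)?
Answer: 111070521/16900 ≈ 6572.2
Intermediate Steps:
N = 9/130 (N = 9/(43 + 87) = 9/130 ≈ 0.069231)
F = 81
(N + F)² = (9/130 + 81)² = (10539/130)² = 111070521/16900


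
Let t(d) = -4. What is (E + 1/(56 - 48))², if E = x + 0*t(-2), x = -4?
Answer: 961/64 ≈ 15.016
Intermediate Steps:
E = -4 (E = -4 + 0*(-4) = -4 + 0 = -4)
(E + 1/(56 - 48))² = (-4 + 1/(56 - 48))² = (-4 + 1/8)² = (-4 + ⅛)² = (-31/8)² = 961/64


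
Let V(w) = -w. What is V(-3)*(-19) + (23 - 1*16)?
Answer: -50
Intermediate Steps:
V(-3)*(-19) + (23 - 1*16) = -1*(-3)*(-19) + (23 - 1*16) = 3*(-19) + (23 - 16) = -57 + 7 = -50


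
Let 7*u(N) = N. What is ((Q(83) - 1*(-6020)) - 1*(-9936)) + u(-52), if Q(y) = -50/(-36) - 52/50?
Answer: 50239099/3150 ≈ 15949.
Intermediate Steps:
Q(y) = 157/450 (Q(y) = -50*(-1/36) - 52*1/50 = 25/18 - 26/25 = 157/450)
u(N) = N/7
((Q(83) - 1*(-6020)) - 1*(-9936)) + u(-52) = ((157/450 - 1*(-6020)) - 1*(-9936)) + (⅐)*(-52) = ((157/450 + 6020) + 9936) - 52/7 = (2709157/450 + 9936) - 52/7 = 7180357/450 - 52/7 = 50239099/3150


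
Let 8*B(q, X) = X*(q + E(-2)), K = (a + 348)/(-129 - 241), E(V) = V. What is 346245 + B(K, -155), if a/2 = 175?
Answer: 102510809/296 ≈ 3.4632e+5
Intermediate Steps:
a = 350 (a = 2*175 = 350)
K = -349/185 (K = (350 + 348)/(-129 - 241) = 698/(-370) = 698*(-1/370) = -349/185 ≈ -1.8865)
B(q, X) = X*(-2 + q)/8 (B(q, X) = (X*(q - 2))/8 = (X*(-2 + q))/8 = X*(-2 + q)/8)
346245 + B(K, -155) = 346245 + (⅛)*(-155)*(-2 - 349/185) = 346245 + (⅛)*(-155)*(-719/185) = 346245 + 22289/296 = 102510809/296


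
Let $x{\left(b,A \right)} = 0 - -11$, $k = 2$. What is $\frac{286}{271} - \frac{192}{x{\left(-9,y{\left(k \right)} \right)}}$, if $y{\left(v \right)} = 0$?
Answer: $- \frac{48886}{2981} \approx -16.399$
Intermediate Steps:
$x{\left(b,A \right)} = 11$ ($x{\left(b,A \right)} = 0 + 11 = 11$)
$\frac{286}{271} - \frac{192}{x{\left(-9,y{\left(k \right)} \right)}} = \frac{286}{271} - \frac{192}{11} = - \frac{48886}{2981}$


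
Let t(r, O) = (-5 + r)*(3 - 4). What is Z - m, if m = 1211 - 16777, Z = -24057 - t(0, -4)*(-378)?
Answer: -6601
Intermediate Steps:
t(r, O) = 5 - r (t(r, O) = (-5 + r)*(-1) = 5 - r)
Z = -22167 (Z = -24057 - (5 - 1*0)*(-378) = -24057 - (5 + 0)*(-378) = -24057 - 5*(-378) = -24057 - 1*(-1890) = -24057 + 1890 = -22167)
m = -15566
Z - m = -22167 - 1*(-15566) = -22167 + 15566 = -6601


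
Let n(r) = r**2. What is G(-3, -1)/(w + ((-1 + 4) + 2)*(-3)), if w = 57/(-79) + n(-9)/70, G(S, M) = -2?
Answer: 11060/80541 ≈ 0.13732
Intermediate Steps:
w = 2409/5530 (w = 57/(-79) + (-9)**2/70 = 57*(-1/79) + 81*(1/70) = -57/79 + 81/70 = 2409/5530 ≈ 0.43562)
G(-3, -1)/(w + ((-1 + 4) + 2)*(-3)) = -2/(2409/5530 + ((-1 + 4) + 2)*(-3)) = -2/(2409/5530 + (3 + 2)*(-3)) = -2/(2409/5530 + 5*(-3)) = -2/(2409/5530 - 15) = -2/(-80541/5530) = -2*(-5530/80541) = 11060/80541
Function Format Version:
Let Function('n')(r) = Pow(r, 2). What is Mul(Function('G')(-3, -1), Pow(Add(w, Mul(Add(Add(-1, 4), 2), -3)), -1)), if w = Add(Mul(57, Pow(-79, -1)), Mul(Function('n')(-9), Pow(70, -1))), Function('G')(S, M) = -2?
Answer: Rational(11060, 80541) ≈ 0.13732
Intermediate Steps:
w = Rational(2409, 5530) (w = Add(Mul(57, Pow(-79, -1)), Mul(Pow(-9, 2), Pow(70, -1))) = Add(Mul(57, Rational(-1, 79)), Mul(81, Rational(1, 70))) = Add(Rational(-57, 79), Rational(81, 70)) = Rational(2409, 5530) ≈ 0.43562)
Mul(Function('G')(-3, -1), Pow(Add(w, Mul(Add(Add(-1, 4), 2), -3)), -1)) = Mul(-2, Pow(Add(Rational(2409, 5530), Mul(Add(Add(-1, 4), 2), -3)), -1)) = Mul(-2, Pow(Add(Rational(2409, 5530), Mul(Add(3, 2), -3)), -1)) = Mul(-2, Pow(Add(Rational(2409, 5530), Mul(5, -3)), -1)) = Mul(-2, Pow(Add(Rational(2409, 5530), -15), -1)) = Mul(-2, Pow(Rational(-80541, 5530), -1)) = Mul(-2, Rational(-5530, 80541)) = Rational(11060, 80541)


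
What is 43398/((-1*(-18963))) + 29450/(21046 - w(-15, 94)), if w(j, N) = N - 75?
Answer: 3801008/1030323 ≈ 3.6891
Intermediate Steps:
w(j, N) = -75 + N
43398/((-1*(-18963))) + 29450/(21046 - w(-15, 94)) = 43398/((-1*(-18963))) + 29450/(21046 - (-75 + 94)) = 43398/18963 + 29450/(21046 - 1*19) = 43398*(1/18963) + 29450/(21046 - 19) = 4822/2107 + 29450/21027 = 3801008/1030323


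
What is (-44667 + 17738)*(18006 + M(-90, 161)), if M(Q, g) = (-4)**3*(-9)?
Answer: -500394678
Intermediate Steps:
M(Q, g) = 576 (M(Q, g) = -64*(-9) = 576)
(-44667 + 17738)*(18006 + M(-90, 161)) = (-44667 + 17738)*(18006 + 576) = -26929*18582 = -500394678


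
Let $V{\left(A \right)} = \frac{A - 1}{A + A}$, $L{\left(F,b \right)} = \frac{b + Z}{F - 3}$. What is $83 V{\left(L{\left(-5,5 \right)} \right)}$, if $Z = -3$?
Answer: $\frac{415}{2} \approx 207.5$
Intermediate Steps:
$L{\left(F,b \right)} = \frac{-3 + b}{-3 + F}$ ($L{\left(F,b \right)} = \frac{b - 3}{F - 3} = \frac{-3 + b}{-3 + F}$)
$V{\left(A \right)} = \frac{-1 + A}{2 A}$
$83 V{\left(L{\left(-5,5 \right)} \right)} = 83 \frac{-1 + \frac{-3 + 5}{-3 - 5}}{2 \frac{-3 + 5}{-3 - 5}} = 83 \frac{-1 + \frac{1}{-8} \cdot 2}{2 \frac{1}{-8} \cdot 2} = 83 \frac{-1 - \frac{1}{4}}{2 \left(\left(- \frac{1}{8}\right) 2\right)} = 83 \frac{-1 - \frac{1}{4}}{2 \left(- \frac{1}{4}\right)} = 83 \cdot \frac{1}{2} \left(-4\right) \left(- \frac{5}{4}\right) = 83 \cdot \frac{5}{2} = \frac{415}{2}$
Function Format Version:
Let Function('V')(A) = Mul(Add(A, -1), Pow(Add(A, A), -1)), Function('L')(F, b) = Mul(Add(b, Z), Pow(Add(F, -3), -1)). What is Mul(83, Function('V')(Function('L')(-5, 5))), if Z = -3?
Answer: Rational(415, 2) ≈ 207.50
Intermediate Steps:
Function('L')(F, b) = Mul(Pow(Add(-3, F), -1), Add(-3, b)) (Function('L')(F, b) = Mul(Add(b, -3), Pow(Add(F, -3), -1)) = Mul(Add(-3, b), Pow(Add(-3, F), -1)) = Mul(Pow(Add(-3, F), -1), Add(-3, b)))
Function('V')(A) = Mul(Rational(1, 2), Pow(A, -1), Add(-1, A)) (Function('V')(A) = Mul(Add(-1, A), Pow(Mul(2, A), -1)) = Mul(Add(-1, A), Mul(Rational(1, 2), Pow(A, -1))) = Mul(Rational(1, 2), Pow(A, -1), Add(-1, A)))
Mul(83, Function('V')(Function('L')(-5, 5))) = Mul(83, Mul(Rational(1, 2), Pow(Mul(Pow(Add(-3, -5), -1), Add(-3, 5)), -1), Add(-1, Mul(Pow(Add(-3, -5), -1), Add(-3, 5))))) = Mul(83, Mul(Rational(1, 2), Pow(Mul(Pow(-8, -1), 2), -1), Add(-1, Mul(Pow(-8, -1), 2)))) = Mul(83, Mul(Rational(1, 2), Pow(Mul(Rational(-1, 8), 2), -1), Add(-1, Mul(Rational(-1, 8), 2)))) = Mul(83, Mul(Rational(1, 2), Pow(Rational(-1, 4), -1), Add(-1, Rational(-1, 4)))) = Mul(83, Mul(Rational(1, 2), -4, Rational(-5, 4))) = Mul(83, Rational(5, 2)) = Rational(415, 2)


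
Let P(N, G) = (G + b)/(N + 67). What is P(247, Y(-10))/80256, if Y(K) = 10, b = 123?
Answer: 7/1326336 ≈ 5.2777e-6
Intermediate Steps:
P(N, G) = (123 + G)/(67 + N) (P(N, G) = (G + 123)/(N + 67) = (123 + G)/(67 + N))
P(247, Y(-10))/80256 = ((123 + 10)/(67 + 247))/80256 = (133/314)*(1/80256) = 7/1326336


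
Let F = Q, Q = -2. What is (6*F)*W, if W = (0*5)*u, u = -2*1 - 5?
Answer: 0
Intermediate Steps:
u = -7 (u = -2 - 5 = -7)
F = -2
W = 0 (W = (0*5)*(-7) = 0*(-7) = 0)
(6*F)*W = (6*(-2))*0 = -12*0 = 0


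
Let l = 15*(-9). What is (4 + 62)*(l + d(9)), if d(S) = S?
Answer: -8316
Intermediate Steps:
l = -135
(4 + 62)*(l + d(9)) = (4 + 62)*(-135 + 9) = 66*(-126) = -8316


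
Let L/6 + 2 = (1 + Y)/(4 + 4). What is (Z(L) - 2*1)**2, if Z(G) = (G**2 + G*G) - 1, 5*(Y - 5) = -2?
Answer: 8803089/625 ≈ 14085.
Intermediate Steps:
Y = 23/5 (Y = 5 + (1/5)*(-2) = 5 - 2/5 = 23/5 ≈ 4.6000)
L = -39/5 (L = -12 + 6*((1 + 23/5)/(4 + 4)) = -12 + 6*((28/5)/8) = -12 + 6*((28/5)*(1/8)) = -12 + 6*(7/10) = -12 + 21/5 = -39/5 ≈ -7.8000)
Z(G) = -1 + 2*G**2 (Z(G) = (G**2 + G**2) - 1 = 2*G**2 - 1 = -1 + 2*G**2)
(Z(L) - 2*1)**2 = ((-1 + 2*(-39/5)**2) - 2*1)**2 = ((-1 + 2*(1521/25)) - 2)**2 = ((-1 + 3042/25) - 2)**2 = (3017/25 - 2)**2 = (2967/25)**2 = 8803089/625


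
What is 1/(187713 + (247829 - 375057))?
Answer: 1/60485 ≈ 1.6533e-5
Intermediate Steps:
1/(187713 + (247829 - 375057)) = 1/(187713 - 127228) = 1/60485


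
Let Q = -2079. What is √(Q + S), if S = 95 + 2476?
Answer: 2*√123 ≈ 22.181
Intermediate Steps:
S = 2571
√(Q + S) = √(-2079 + 2571) = √492 = 2*√123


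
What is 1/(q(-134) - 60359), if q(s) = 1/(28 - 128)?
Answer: -100/6035901 ≈ -1.6568e-5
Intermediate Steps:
q(s) = -1/100 (q(s) = 1/(-100) = -1/100)
1/(q(-134) - 60359) = 1/(-1/100 - 60359) = 1/(-6035901/100) = -100/6035901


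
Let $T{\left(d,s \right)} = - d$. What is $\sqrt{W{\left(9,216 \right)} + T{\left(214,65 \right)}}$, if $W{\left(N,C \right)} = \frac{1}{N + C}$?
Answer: $\frac{i \sqrt{48149}}{15} \approx 14.629 i$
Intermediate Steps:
$W{\left(N,C \right)} = \frac{1}{C + N}$
$\sqrt{W{\left(9,216 \right)} + T{\left(214,65 \right)}} = \sqrt{\frac{1}{216 + 9} - 214} = \sqrt{\frac{1}{225} - 214} = \sqrt{- \frac{48149}{225}} = \frac{i \sqrt{48149}}{15}$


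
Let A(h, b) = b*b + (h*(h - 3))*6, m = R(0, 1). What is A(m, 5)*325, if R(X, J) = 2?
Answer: 4225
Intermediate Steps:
m = 2
A(h, b) = b**2 + 6*h*(-3 + h) (A(h, b) = b**2 + (h*(-3 + h))*6 = b**2 + 6*h*(-3 + h))
A(m, 5)*325 = (5**2 - 18*2 + 6*2**2)*325 = (25 - 36 + 6*4)*325 = (25 - 36 + 24)*325 = 13*325 = 4225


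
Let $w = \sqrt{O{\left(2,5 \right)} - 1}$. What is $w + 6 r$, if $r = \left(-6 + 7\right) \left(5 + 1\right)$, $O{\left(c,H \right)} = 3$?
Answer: $36 + \sqrt{2} \approx 37.414$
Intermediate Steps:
$r = 6$ ($r = 1 \cdot 6 = 6$)
$w = \sqrt{2}$ ($w = \sqrt{3 - 1} = \sqrt{2} \approx 1.4142$)
$w + 6 r = \sqrt{2} + 6 \cdot 6 = \sqrt{2} + 36 = 36 + \sqrt{2}$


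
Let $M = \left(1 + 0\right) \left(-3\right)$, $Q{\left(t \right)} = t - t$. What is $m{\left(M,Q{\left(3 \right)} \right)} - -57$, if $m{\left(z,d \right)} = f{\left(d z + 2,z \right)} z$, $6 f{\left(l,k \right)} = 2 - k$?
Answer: $\frac{109}{2} \approx 54.5$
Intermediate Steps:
$Q{\left(t \right)} = 0$
$M = -3$ ($M = 1 \left(-3\right) = -3$)
$f{\left(l,k \right)} = \frac{1}{3} - \frac{k}{6}$ ($f{\left(l,k \right)} = \frac{2 - k}{6} = \frac{1}{3} - \frac{k}{6}$)
$m{\left(z,d \right)} = z \left(\frac{1}{3} - \frac{z}{6}\right)$ ($m{\left(z,d \right)} = \left(\frac{1}{3} - \frac{z}{6}\right) z = z \left(\frac{1}{3} - \frac{z}{6}\right)$)
$m{\left(M,Q{\left(3 \right)} \right)} - -57 = \frac{1}{6} \left(-3\right) \left(2 - -3\right) - -57 = \frac{1}{6} \left(-3\right) \left(2 + 3\right) + 57 = \frac{1}{6} \left(-3\right) 5 + 57 = - \frac{5}{2} + 57 = \frac{109}{2}$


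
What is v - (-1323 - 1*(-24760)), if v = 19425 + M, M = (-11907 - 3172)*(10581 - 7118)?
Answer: -52222589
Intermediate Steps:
M = -52218577 (M = -15079*3463 = -52218577)
v = -52199152 (v = 19425 - 52218577 = -52199152)
v - (-1323 - 1*(-24760)) = -52199152 - (-1323 - 1*(-24760)) = -52199152 - (-1323 + 24760) = -52199152 - 1*23437 = -52199152 - 23437 = -52222589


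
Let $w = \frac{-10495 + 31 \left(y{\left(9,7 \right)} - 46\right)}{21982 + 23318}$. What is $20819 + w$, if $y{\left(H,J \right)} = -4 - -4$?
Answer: $\frac{943088779}{45300} \approx 20819.0$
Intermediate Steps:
$y{\left(H,J \right)} = 0$ ($y{\left(H,J \right)} = -4 + 4 = 0$)
$w = - \frac{11921}{45300}$ ($w = \frac{-10495 + 31 \left(0 - 46\right)}{21982 + 23318} = \frac{-10495 + 31 \left(-46\right)}{45300} = \left(-10495 - 1426\right) \frac{1}{45300} = \left(-11921\right) \frac{1}{45300} = - \frac{11921}{45300} \approx -0.26316$)
$20819 + w = 20819 - \frac{11921}{45300} = \frac{943088779}{45300}$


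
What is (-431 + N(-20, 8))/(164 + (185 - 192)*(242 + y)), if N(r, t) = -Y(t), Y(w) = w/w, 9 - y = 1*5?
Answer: 216/779 ≈ 0.27728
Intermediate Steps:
y = 4 (y = 9 - 5 = 4)
Y(w) = 1
N(r, t) = -1 (N(r, t) = -1*1 = -1)
(-431 + N(-20, 8))/(164 + (185 - 192)*(242 + y)) = (-431 - 1)/(164 + (185 - 192)*(242 + 4)) = -432/(164 - 7*246) = -432/(164 - 1722) = -432/(-1558) = -432*(-1/1558) = 216/779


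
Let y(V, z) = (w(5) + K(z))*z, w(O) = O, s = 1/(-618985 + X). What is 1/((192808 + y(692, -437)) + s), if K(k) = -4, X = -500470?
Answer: 1119455/215350677804 ≈ 5.1983e-6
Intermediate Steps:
s = -1/1119455 (s = 1/(-618985 - 500470) = 1/(-1119455) = -1/1119455 ≈ -8.9329e-7)
y(V, z) = z (y(V, z) = (5 - 4)*z = 1*z = z)
1/((192808 + y(692, -437)) + s) = 1/((192808 - 437) - 1/1119455) = 1/(192371 - 1/1119455) = 1/(215350677804/1119455) = 1119455/215350677804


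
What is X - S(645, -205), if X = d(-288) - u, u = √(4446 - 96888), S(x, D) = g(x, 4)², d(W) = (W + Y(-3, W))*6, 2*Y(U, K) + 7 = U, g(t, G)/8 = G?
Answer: -2782 - I*√92442 ≈ -2782.0 - 304.04*I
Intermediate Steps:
g(t, G) = 8*G
Y(U, K) = -7/2 + U/2
d(W) = -30 + 6*W (d(W) = (W + (-7/2 + (½)*(-3)))*6 = (W + (-7/2 - 3/2))*6 = (W - 5)*6 = (-5 + W)*6 = -30 + 6*W)
S(x, D) = 1024 (S(x, D) = (8*4)² = 32² = 1024)
u = I*√92442 (u = √(-92442) = I*√92442 ≈ 304.04*I)
X = -1758 - I*√92442 (X = (-30 + 6*(-288)) - I*√92442 = (-30 - 1728) - I*√92442 = -1758 - I*√92442 ≈ -1758.0 - 304.04*I)
X - S(645, -205) = (-1758 - I*√92442) - 1*1024 = (-1758 - I*√92442) - 1024 = -2782 - I*√92442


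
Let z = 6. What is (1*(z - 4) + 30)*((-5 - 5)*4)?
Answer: -1280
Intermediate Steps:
(1*(z - 4) + 30)*((-5 - 5)*4) = (1*(6 - 4) + 30)*((-5 - 5)*4) = (1*2 + 30)*(-10*4) = (2 + 30)*(-40) = 32*(-40) = -1280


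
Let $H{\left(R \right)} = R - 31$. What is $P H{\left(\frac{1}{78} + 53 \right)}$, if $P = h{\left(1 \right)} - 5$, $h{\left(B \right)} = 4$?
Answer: $- \frac{1717}{78} \approx -22.013$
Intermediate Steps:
$H{\left(R \right)} = -31 + R$ ($H{\left(R \right)} = R - 31 = -31 + R$)
$P = -1$ ($P = 4 - 5 = -1$)
$P H{\left(\frac{1}{78} + 53 \right)} = - (-31 + \left(\frac{1}{78} + 53\right)) = - (-31 + \frac{4135}{78}) = \left(-1\right) \frac{1717}{78} = - \frac{1717}{78}$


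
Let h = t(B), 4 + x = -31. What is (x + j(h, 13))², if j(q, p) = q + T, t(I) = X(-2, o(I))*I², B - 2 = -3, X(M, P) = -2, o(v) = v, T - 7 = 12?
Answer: 324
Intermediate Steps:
T = 19 (T = 7 + 12 = 19)
x = -35 (x = -4 - 31 = -35)
B = -1 (B = 2 - 3 = -1)
t(I) = -2*I²
h = -2 (h = -2*(-1)² = -2*1 = -2)
j(q, p) = 19 + q (j(q, p) = q + 19 = 19 + q)
(x + j(h, 13))² = (-35 + (19 - 2))² = (-35 + 17)² = (-18)² = 324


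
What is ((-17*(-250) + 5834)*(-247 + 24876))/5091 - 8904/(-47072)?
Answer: 1461349057307/29955444 ≈ 48784.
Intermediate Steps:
((-17*(-250) + 5834)*(-247 + 24876))/5091 - 8904/(-47072) = ((4250 + 5834)*24629)*(1/5091) - 8904*(-1/47072) = (10084*24629)*(1/5091) + 1113/5884 = 248358836*(1/5091) + 1113/5884 = 248358836/5091 + 1113/5884 = 1461349057307/29955444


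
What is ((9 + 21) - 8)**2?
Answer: 484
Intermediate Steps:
((9 + 21) - 8)**2 = (30 - 8)**2 = 22**2 = 484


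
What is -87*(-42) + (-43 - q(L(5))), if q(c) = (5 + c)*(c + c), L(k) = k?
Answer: 3511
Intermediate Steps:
q(c) = 2*c*(5 + c) (q(c) = (5 + c)*(2*c) = 2*c*(5 + c))
-87*(-42) + (-43 - q(L(5))) = -87*(-42) + (-43 - 2*5*(5 + 5)) = 3654 + (-43 - 2*5*10) = 3654 + (-43 - 1*100) = 3654 + (-43 - 100) = 3654 - 143 = 3511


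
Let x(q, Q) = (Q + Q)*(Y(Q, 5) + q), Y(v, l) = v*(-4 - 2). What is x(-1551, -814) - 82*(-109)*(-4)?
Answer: -5461876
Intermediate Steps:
Y(v, l) = -6*v (Y(v, l) = v*(-6) = -6*v)
x(q, Q) = 2*Q*(q - 6*Q) (x(q, Q) = (Q + Q)*(-6*Q + q) = (2*Q)*(q - 6*Q) = 2*Q*(q - 6*Q))
x(-1551, -814) - 82*(-109)*(-4) = 2*(-814)*(-1551 - 6*(-814)) - 82*(-109)*(-4) = 2*(-814)*(-1551 + 4884) - (-8938)*(-4) = 2*(-814)*3333 - 1*35752 = -5426124 - 35752 = -5461876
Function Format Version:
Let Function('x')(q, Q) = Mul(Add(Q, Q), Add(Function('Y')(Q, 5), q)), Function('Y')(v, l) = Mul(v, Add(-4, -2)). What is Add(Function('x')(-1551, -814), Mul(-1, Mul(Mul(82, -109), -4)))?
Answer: -5461876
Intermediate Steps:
Function('Y')(v, l) = Mul(-6, v) (Function('Y')(v, l) = Mul(v, -6) = Mul(-6, v))
Function('x')(q, Q) = Mul(2, Q, Add(q, Mul(-6, Q))) (Function('x')(q, Q) = Mul(Add(Q, Q), Add(Mul(-6, Q), q)) = Mul(Mul(2, Q), Add(q, Mul(-6, Q))) = Mul(2, Q, Add(q, Mul(-6, Q))))
Add(Function('x')(-1551, -814), Mul(-1, Mul(Mul(82, -109), -4))) = Add(Mul(2, -814, Add(-1551, Mul(-6, -814))), Mul(-1, Mul(Mul(82, -109), -4))) = Add(Mul(2, -814, Add(-1551, 4884)), Mul(-1, Mul(-8938, -4))) = Add(Mul(2, -814, 3333), Mul(-1, 35752)) = Add(-5426124, -35752) = -5461876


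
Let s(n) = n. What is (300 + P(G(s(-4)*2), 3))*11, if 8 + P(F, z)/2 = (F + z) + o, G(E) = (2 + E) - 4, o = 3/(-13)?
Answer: 38544/13 ≈ 2964.9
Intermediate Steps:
o = -3/13 (o = 3*(-1/13) = -3/13 ≈ -0.23077)
G(E) = -2 + E
P(F, z) = -214/13 + 2*F + 2*z (P(F, z) = -16 + 2*((F + z) - 3/13) = -16 + 2*(-3/13 + F + z) = -16 + (-6/13 + 2*F + 2*z) = -214/13 + 2*F + 2*z)
(300 + P(G(s(-4)*2), 3))*11 = (300 + (-214/13 + 2*(-2 - 4*2) + 2*3))*11 = (300 + (-214/13 + 2*(-2 - 8) + 6))*11 = (300 + (-214/13 + 2*(-10) + 6))*11 = (300 + (-214/13 - 20 + 6))*11 = (300 - 396/13)*11 = (3504/13)*11 = 38544/13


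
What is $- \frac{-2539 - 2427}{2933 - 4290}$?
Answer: $- \frac{4966}{1357} \approx -3.6595$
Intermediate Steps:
$- \frac{-2539 - 2427}{2933 - 4290} = - \frac{-4966}{-1357} = - \frac{\left(-4966\right) \left(-1\right)}{1357} = \left(-1\right) \frac{4966}{1357} = - \frac{4966}{1357}$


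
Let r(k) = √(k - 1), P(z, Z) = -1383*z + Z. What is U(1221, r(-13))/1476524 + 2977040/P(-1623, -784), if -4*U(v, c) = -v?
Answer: 3517084749233/2650449171440 ≈ 1.3270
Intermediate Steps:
P(z, Z) = Z - 1383*z
r(k) = √(-1 + k)
U(v, c) = v/4 (U(v, c) = -(-1)*v/4 = v/4)
U(1221, r(-13))/1476524 + 2977040/P(-1623, -784) = ((¼)*1221)/1476524 + 2977040/(-784 - 1383*(-1623)) = (1221/4)*(1/1476524) + 2977040/(-784 + 2244609) = 1221/5906096 + 2977040/2243825 = 1221/5906096 + 2977040*(1/2243825) = 1221/5906096 + 595408/448765 = 3517084749233/2650449171440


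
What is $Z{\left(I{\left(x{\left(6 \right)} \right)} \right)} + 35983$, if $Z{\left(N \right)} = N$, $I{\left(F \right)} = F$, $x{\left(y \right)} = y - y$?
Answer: $35983$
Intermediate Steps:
$x{\left(y \right)} = 0$
$Z{\left(I{\left(x{\left(6 \right)} \right)} \right)} + 35983 = 0 + 35983 = 35983$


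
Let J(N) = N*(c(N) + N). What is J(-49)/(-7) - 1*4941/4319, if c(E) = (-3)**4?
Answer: 962515/4319 ≈ 222.86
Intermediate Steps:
c(E) = 81
J(N) = N*(81 + N)
J(-49)/(-7) - 1*4941/4319 = -49*(81 - 49)/(-7) - 1*4941/4319 = -49*32*(-1/7) - 4941*1/4319 = -1568*(-1/7) - 4941/4319 = 224 - 4941/4319 = 962515/4319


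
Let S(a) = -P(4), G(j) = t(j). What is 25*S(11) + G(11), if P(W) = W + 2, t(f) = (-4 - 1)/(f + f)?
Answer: -3305/22 ≈ -150.23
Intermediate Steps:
t(f) = -5/(2*f) (t(f) = -5*1/(2*f) = -5/(2*f))
P(W) = 2 + W
G(j) = -5/(2*j)
S(a) = -6 (S(a) = -(2 + 4) = -1*6 = -6)
25*S(11) + G(11) = 25*(-6) - 5/2/11 = -150 - 5/2*1/11 = -150 - 5/22 = -3305/22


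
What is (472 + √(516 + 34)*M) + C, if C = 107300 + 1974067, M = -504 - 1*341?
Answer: 2081839 - 4225*√22 ≈ 2.0620e+6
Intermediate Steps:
M = -845 (M = -504 - 341 = -845)
C = 2081367
(472 + √(516 + 34)*M) + C = (472 + √(516 + 34)*(-845)) + 2081367 = (472 + √550*(-845)) + 2081367 = (472 + (5*√22)*(-845)) + 2081367 = (472 - 4225*√22) + 2081367 = 2081839 - 4225*√22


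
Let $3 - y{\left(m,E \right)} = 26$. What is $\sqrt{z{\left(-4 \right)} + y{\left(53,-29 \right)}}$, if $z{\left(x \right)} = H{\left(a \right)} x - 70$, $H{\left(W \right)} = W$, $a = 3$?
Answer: $i \sqrt{105} \approx 10.247 i$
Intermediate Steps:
$y{\left(m,E \right)} = -23$ ($y{\left(m,E \right)} = 3 - 26 = -23$)
$z{\left(x \right)} = -70 + 3 x$ ($z{\left(x \right)} = 3 x - 70 = -70 + 3 x$)
$\sqrt{z{\left(-4 \right)} + y{\left(53,-29 \right)}} = \sqrt{\left(-70 + 3 \left(-4\right)\right) - 23} = \sqrt{\left(-70 - 12\right) - 23} = \sqrt{-82 - 23} = \sqrt{-105} = i \sqrt{105}$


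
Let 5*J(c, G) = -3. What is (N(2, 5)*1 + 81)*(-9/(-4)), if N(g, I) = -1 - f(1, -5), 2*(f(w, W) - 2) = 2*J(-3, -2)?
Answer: 3537/20 ≈ 176.85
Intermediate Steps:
J(c, G) = -3/5 (J(c, G) = (1/5)*(-3) = -3/5)
f(w, W) = 7/5 (f(w, W) = 2 + (2*(-3/5))/2 = 2 + (1/2)*(-6/5) = 2 - 3/5 = 7/5)
N(g, I) = -12/5 (N(g, I) = -1 - 1*7/5 = -1 - 7/5 = -12/5)
(N(2, 5)*1 + 81)*(-9/(-4)) = (-12/5*1 + 81)*(-9/(-4)) = (-12/5 + 81)*(-9*(-1/4)) = (393/5)*(9/4) = 3537/20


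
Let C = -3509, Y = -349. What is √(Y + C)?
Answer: I*√3858 ≈ 62.113*I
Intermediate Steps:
√(Y + C) = √(-349 - 3509) = √(-3858) = I*√3858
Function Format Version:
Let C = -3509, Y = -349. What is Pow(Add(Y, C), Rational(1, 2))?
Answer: Mul(I, Pow(3858, Rational(1, 2))) ≈ Mul(62.113, I)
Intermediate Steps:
Pow(Add(Y, C), Rational(1, 2)) = Pow(Add(-349, -3509), Rational(1, 2)) = Pow(-3858, Rational(1, 2)) = Mul(I, Pow(3858, Rational(1, 2)))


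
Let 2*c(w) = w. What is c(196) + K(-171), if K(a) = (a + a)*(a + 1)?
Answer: 58238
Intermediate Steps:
K(a) = 2*a*(1 + a) (K(a) = (2*a)*(1 + a) = 2*a*(1 + a))
c(w) = w/2
c(196) + K(-171) = (1/2)*196 + 2*(-171)*(1 - 171) = 98 + 2*(-171)*(-170) = 98 + 58140 = 58238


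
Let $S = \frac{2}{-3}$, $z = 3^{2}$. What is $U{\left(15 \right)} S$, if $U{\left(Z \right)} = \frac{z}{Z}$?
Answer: $- \frac{2}{5} \approx -0.4$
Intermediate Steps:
$z = 9$
$U{\left(Z \right)} = \frac{9}{Z}$
$S = - \frac{2}{3}$ ($S = 2 \left(- \frac{1}{3}\right) = - \frac{2}{3} \approx -0.66667$)
$U{\left(15 \right)} S = \frac{9}{15} \left(- \frac{2}{3}\right) = 9 \cdot \frac{1}{15} \left(- \frac{2}{3}\right) = \frac{3}{5} \left(- \frac{2}{3}\right) = - \frac{2}{5}$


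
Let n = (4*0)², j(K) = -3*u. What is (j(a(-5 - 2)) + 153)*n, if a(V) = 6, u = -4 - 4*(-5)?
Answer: 0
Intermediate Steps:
u = 16 (u = -4 + 20 = 16)
j(K) = -48 (j(K) = -3*16 = -48)
n = 0 (n = 0² = 0)
(j(a(-5 - 2)) + 153)*n = (-48 + 153)*0 = 105*0 = 0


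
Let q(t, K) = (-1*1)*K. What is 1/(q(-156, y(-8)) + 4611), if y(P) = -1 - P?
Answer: 1/4604 ≈ 0.00021720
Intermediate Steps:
q(t, K) = -K
1/(q(-156, y(-8)) + 4611) = 1/(-(-1 - 1*(-8)) + 4611) = 1/(-(-1 + 8) + 4611) = 1/(-1*7 + 4611) = 1/(-7 + 4611) = 1/4604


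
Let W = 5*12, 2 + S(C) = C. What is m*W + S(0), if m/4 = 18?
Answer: 4318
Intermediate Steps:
m = 72 (m = 4*18 = 72)
S(C) = -2 + C
W = 60
m*W + S(0) = 72*60 + (-2 + 0) = 4320 - 2 = 4318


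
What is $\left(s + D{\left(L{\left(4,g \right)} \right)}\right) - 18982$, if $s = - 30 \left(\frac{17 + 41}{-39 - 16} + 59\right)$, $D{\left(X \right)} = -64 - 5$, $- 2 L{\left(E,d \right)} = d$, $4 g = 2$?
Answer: $- \frac{228683}{11} \approx -20789.0$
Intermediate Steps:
$g = \frac{1}{2}$ ($g = \frac{1}{4} \cdot 2 = \frac{1}{2} \approx 0.5$)
$L{\left(E,d \right)} = - \frac{d}{2}$
$D{\left(X \right)} = -69$
$s = - \frac{19122}{11}$ ($s = - 30 \left(\frac{58}{-55} + 59\right) = - 30 \left(58 \left(- \frac{1}{55}\right) + 59\right) = - 30 \left(- \frac{58}{55} + 59\right) = \left(-30\right) \frac{3187}{55} = - \frac{19122}{11} \approx -1738.4$)
$\left(s + D{\left(L{\left(4,g \right)} \right)}\right) - 18982 = \left(- \frac{19122}{11} - 69\right) - 18982 = - \frac{19881}{11} - 18982 = - \frac{228683}{11}$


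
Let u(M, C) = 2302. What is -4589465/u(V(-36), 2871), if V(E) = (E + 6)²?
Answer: -4589465/2302 ≈ -1993.7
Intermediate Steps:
V(E) = (6 + E)²
-4589465/u(V(-36), 2871) = -4589465/2302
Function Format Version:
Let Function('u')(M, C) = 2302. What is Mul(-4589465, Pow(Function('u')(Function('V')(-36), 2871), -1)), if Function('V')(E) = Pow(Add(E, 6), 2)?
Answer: Rational(-4589465, 2302) ≈ -1993.7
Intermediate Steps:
Function('V')(E) = Pow(Add(6, E), 2)
Mul(-4589465, Pow(Function('u')(Function('V')(-36), 2871), -1)) = Mul(-4589465, Pow(2302, -1)) = Mul(-4589465, Rational(1, 2302)) = Rational(-4589465, 2302)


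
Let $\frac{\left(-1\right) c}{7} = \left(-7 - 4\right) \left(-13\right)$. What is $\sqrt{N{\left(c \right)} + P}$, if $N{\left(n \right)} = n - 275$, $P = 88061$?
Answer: $\sqrt{86785} \approx 294.59$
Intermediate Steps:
$c = -1001$ ($c = - 7 \left(-7 - 4\right) \left(-13\right) = - 7 \left(\left(-11\right) \left(-13\right)\right) = \left(-7\right) 143 = -1001$)
$N{\left(n \right)} = -275 + n$
$\sqrt{N{\left(c \right)} + P} = \sqrt{\left(-275 - 1001\right) + 88061} = \sqrt{-1276 + 88061} = \sqrt{86785}$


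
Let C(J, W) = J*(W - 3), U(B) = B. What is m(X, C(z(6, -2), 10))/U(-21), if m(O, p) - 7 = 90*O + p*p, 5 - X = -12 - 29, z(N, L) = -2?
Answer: -4343/21 ≈ -206.81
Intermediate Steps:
C(J, W) = J*(-3 + W)
X = 46 (X = 5 - (-12 - 29) = 5 - 1*(-41) = 5 + 41 = 46)
m(O, p) = 7 + p² + 90*O (m(O, p) = 7 + (90*O + p*p) = 7 + (90*O + p²) = 7 + (p² + 90*O) = 7 + p² + 90*O)
m(X, C(z(6, -2), 10))/U(-21) = (7 + (-2*(-3 + 10))² + 90*46)/(-21) = (7 + (-2*7)² + 4140)*(-1/21) = (7 + (-14)² + 4140)*(-1/21) = (7 + 196 + 4140)*(-1/21) = 4343*(-1/21) = -4343/21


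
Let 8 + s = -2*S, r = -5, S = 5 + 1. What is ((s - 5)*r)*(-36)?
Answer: -4500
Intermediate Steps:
S = 6
s = -20 (s = -8 - 2*6 = -8 - 12 = -20)
((s - 5)*r)*(-36) = ((-20 - 5)*(-5))*(-36) = -25*(-5)*(-36) = 125*(-36) = -4500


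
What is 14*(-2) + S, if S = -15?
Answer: -43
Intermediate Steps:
14*(-2) + S = 14*(-2) - 15 = -28 - 15 = -43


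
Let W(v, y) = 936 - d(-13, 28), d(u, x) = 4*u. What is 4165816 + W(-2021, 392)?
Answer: 4166804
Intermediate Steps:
W(v, y) = 988 (W(v, y) = 936 - 4*(-13) = 936 - 1*(-52) = 936 + 52 = 988)
4165816 + W(-2021, 392) = 4165816 + 988 = 4166804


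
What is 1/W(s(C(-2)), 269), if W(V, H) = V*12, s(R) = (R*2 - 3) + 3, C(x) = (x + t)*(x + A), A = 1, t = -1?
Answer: 1/72 ≈ 0.013889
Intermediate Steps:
C(x) = (1 + x)*(-1 + x) (C(x) = (x - 1)*(x + 1) = (-1 + x)*(1 + x) = (1 + x)*(-1 + x))
s(R) = 2*R (s(R) = (2*R - 3) + 3 = (-3 + 2*R) + 3 = 2*R)
W(V, H) = 12*V
1/W(s(C(-2)), 269) = 1/(12*(2*(-1 + (-2)**2))) = 1/(12*(2*(-1 + 4))) = 1/(12*(2*3)) = 1/(12*6) = 1/72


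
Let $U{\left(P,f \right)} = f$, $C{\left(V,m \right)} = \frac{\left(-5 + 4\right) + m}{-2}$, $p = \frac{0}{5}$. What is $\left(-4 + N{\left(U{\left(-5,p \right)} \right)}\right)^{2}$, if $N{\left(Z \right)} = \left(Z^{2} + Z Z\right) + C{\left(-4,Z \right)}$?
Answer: $\frac{49}{4} \approx 12.25$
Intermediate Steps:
$p = 0$ ($p = 0 \cdot \frac{1}{5} = 0$)
$C{\left(V,m \right)} = \frac{1}{2} - \frac{m}{2}$ ($C{\left(V,m \right)} = \left(-1 + m\right) \left(- \frac{1}{2}\right) = \frac{1}{2} - \frac{m}{2}$)
$N{\left(Z \right)} = \frac{1}{2} + 2 Z^{2} - \frac{Z}{2}$ ($N{\left(Z \right)} = \left(Z^{2} + Z Z\right) - \left(- \frac{1}{2} + \frac{Z}{2}\right) = \left(Z^{2} + Z^{2}\right) - \left(- \frac{1}{2} + \frac{Z}{2}\right) = 2 Z^{2} - \left(- \frac{1}{2} + \frac{Z}{2}\right) = \frac{1}{2} + 2 Z^{2} - \frac{Z}{2}$)
$\left(-4 + N{\left(U{\left(-5,p \right)} \right)}\right)^{2} = \left(-4 + \left(\frac{1}{2} + 2 \cdot 0^{2} - 0\right)\right)^{2} = \left(-4 + \left(\frac{1}{2} + 2 \cdot 0 + 0\right)\right)^{2} = \left(-4 + \left(\frac{1}{2} + 0 + 0\right)\right)^{2} = \left(-4 + \frac{1}{2}\right)^{2} = \left(- \frac{7}{2}\right)^{2} = \frac{49}{4}$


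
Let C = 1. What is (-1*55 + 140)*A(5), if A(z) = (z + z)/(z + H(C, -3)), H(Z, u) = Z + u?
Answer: 850/3 ≈ 283.33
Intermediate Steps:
A(z) = 2*z/(-2 + z) (A(z) = (z + z)/(z + (1 - 3)) = (2*z)/(z - 2) = (2*z)/(-2 + z) = 2*z/(-2 + z))
(-1*55 + 140)*A(5) = (-1*55 + 140)*(2*5/(-2 + 5)) = (-55 + 140)*(2*5/3) = 85*(2*5*(⅓)) = 85*(10/3) = 850/3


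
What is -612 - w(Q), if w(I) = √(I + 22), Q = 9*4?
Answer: -612 - √58 ≈ -619.62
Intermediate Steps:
Q = 36
w(I) = √(22 + I)
-612 - w(Q) = -612 - √(22 + 36) = -612 - √58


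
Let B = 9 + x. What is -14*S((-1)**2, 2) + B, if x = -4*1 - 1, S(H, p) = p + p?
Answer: -52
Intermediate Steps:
S(H, p) = 2*p
x = -5 (x = -4 - 1 = -5)
B = 4 (B = 9 - 5 = 4)
-14*S((-1)**2, 2) + B = -28*2 + 4 = -14*4 + 4 = -56 + 4 = -52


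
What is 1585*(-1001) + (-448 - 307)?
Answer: -1587340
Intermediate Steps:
1585*(-1001) + (-448 - 307) = -1586585 - 755 = -1587340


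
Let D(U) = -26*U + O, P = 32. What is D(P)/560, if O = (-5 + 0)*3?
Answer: -121/80 ≈ -1.5125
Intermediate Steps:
O = -15 (O = -5*3 = -15)
D(U) = -15 - 26*U (D(U) = -26*U - 15 = -15 - 26*U)
D(P)/560 = (-15 - 26*32)/560 = (-15 - 832)*(1/560) = -847*1/560 = -121/80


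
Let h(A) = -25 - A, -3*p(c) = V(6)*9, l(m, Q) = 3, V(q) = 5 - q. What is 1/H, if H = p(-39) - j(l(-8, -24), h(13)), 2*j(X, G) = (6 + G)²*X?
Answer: -1/1533 ≈ -0.00065232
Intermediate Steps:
p(c) = 3 (p(c) = -(5 - 1*6)*9/3 = -(5 - 6)*9/3 = -(-1)*9/3 = -⅓*(-9) = 3)
j(X, G) = X*(6 + G)²/2 (j(X, G) = ((6 + G)²*X)/2 = (X*(6 + G)²)/2 = X*(6 + G)²/2)
H = -1533 (H = 3 - 3*(6 + (-25 - 1*13))²/2 = 3 - 3*(6 + (-25 - 13))²/2 = 3 - 3*(6 - 38)²/2 = 3 - 3*(-32)²/2 = 3 - 3*1024/2 = 3 - 1*1536 = 3 - 1536 = -1533)
1/H = 1/(-1533) = -1/1533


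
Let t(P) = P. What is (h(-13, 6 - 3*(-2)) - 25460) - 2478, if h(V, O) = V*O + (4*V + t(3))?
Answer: -28143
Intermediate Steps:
h(V, O) = 3 + 4*V + O*V (h(V, O) = V*O + (4*V + 3) = O*V + (3 + 4*V) = 3 + 4*V + O*V)
(h(-13, 6 - 3*(-2)) - 25460) - 2478 = ((3 + 4*(-13) + (6 - 3*(-2))*(-13)) - 25460) - 2478 = ((3 - 52 + (6 + 6)*(-13)) - 25460) - 2478 = ((3 - 52 + 12*(-13)) - 25460) - 2478 = ((3 - 52 - 156) - 25460) - 2478 = (-205 - 25460) - 2478 = -25665 - 2478 = -28143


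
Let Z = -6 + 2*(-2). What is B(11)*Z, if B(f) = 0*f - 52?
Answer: 520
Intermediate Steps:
B(f) = -52 (B(f) = 0 - 52 = -52)
Z = -10 (Z = -6 - 4 = -10)
B(11)*Z = -52*(-10) = 520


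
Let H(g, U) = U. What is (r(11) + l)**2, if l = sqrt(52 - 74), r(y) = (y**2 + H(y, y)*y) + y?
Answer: (253 + I*sqrt(22))**2 ≈ 63987.0 + 2373.4*I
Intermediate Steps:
r(y) = y + 2*y**2 (r(y) = (y**2 + y*y) + y = (y**2 + y**2) + y = 2*y**2 + y = y + 2*y**2)
l = I*sqrt(22) (l = sqrt(-22) = I*sqrt(22) ≈ 4.6904*I)
(r(11) + l)**2 = (11*(1 + 2*11) + I*sqrt(22))**2 = (11*(1 + 22) + I*sqrt(22))**2 = (11*23 + I*sqrt(22))**2 = (253 + I*sqrt(22))**2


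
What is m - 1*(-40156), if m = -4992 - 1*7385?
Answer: 27779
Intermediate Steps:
m = -12377 (m = -4992 - 7385 = -12377)
m - 1*(-40156) = -12377 - 1*(-40156) = -12377 + 40156 = 27779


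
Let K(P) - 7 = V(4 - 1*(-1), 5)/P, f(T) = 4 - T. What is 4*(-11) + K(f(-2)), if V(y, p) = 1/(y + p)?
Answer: -2219/60 ≈ -36.983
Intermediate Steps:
V(y, p) = 1/(p + y)
K(P) = 7 + 1/(10*P) (K(P) = 7 + 1/((5 + (4 - 1*(-1)))*P) = 7 + 1/((5 + (4 + 1))*P) = 7 + 1/((5 + 5)*P) = 7 + 1/(10*P))
4*(-11) + K(f(-2)) = 4*(-11) + (7 + 1/(10*(4 - 1*(-2)))) = -44 + (7 + 1/(10*(4 + 2))) = -44 + (7 + (1/10)/6) = -44 + (7 + (1/10)*(1/6)) = -44 + (7 + 1/60) = -44 + 421/60 = -2219/60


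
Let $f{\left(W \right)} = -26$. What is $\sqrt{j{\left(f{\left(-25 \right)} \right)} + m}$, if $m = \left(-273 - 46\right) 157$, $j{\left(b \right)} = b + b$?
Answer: $i \sqrt{50135} \approx 223.91 i$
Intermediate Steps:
$j{\left(b \right)} = 2 b$
$m = -50083$ ($m = \left(-319\right) 157 = -50083$)
$\sqrt{j{\left(f{\left(-25 \right)} \right)} + m} = \sqrt{2 \left(-26\right) - 50083} = \sqrt{-52 - 50083} = \sqrt{-50135} = i \sqrt{50135}$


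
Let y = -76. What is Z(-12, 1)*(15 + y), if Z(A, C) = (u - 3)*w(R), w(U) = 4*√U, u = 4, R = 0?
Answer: 0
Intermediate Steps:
Z(A, C) = 0 (Z(A, C) = (4 - 3)*(4*√0) = 1*(4*0) = 1*0 = 0)
Z(-12, 1)*(15 + y) = 0*(15 - 76) = 0*(-61) = 0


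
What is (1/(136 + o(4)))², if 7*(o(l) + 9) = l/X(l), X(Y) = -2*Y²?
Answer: 3136/50566321 ≈ 6.2018e-5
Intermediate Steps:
o(l) = -9 - 1/(14*l) (o(l) = -9 + (l/((-2*l²)))/7 = -9 + (l*(-1/(2*l²)))/7 = -9 + (-1/(2*l))/7 = -9 - 1/(14*l))
(1/(136 + o(4)))² = (1/(136 + (-9 - 1/14/4)))² = (1/(136 + (-9 - 1/14*¼)))² = (1/(136 + (-9 - 1/56)))² = (1/(136 - 505/56))² = (1/(7111/56))² = (56/7111)² = 3136/50566321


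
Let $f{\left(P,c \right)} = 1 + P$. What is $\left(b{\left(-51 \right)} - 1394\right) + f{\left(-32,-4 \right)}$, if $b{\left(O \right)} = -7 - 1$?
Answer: $-1433$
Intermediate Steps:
$b{\left(O \right)} = -8$
$\left(b{\left(-51 \right)} - 1394\right) + f{\left(-32,-4 \right)} = \left(-8 - 1394\right) + \left(1 - 32\right) = -1402 - 31 = -1433$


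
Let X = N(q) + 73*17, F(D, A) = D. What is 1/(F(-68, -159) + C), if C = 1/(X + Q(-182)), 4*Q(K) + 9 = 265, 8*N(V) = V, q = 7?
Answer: -10447/710388 ≈ -0.014706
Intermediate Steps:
N(V) = V/8
Q(K) = 64 (Q(K) = -9/4 + (¼)*265 = -9/4 + 265/4 = 64)
X = 9935/8 (X = (⅛)*7 + 73*17 = 7/8 + 1241 = 9935/8 ≈ 1241.9)
C = 8/10447 (C = 1/(9935/8 + 64) = 1/(10447/8) = 8/10447 ≈ 0.00076577)
1/(F(-68, -159) + C) = 1/(-68 + 8/10447) = 1/(-710388/10447) = -10447/710388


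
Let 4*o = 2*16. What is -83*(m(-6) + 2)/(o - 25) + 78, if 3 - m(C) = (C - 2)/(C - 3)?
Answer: 15005/153 ≈ 98.072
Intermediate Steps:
o = 8 (o = (2*16)/4 = (1/4)*32 = 8)
m(C) = 3 - (-2 + C)/(-3 + C) (m(C) = 3 - (C - 2)/(C - 3) = 3 - (-2 + C)/(-3 + C))
-83*(m(-6) + 2)/(o - 25) + 78 = -83*((-7 + 2*(-6))/(-3 - 6) + 2)/(8 - 25) + 78 = -83*((-7 - 12)/(-9) + 2)/(-17) + 78 = -83*(-1/9*(-19) + 2)*(-1)/17 + 78 = -83*(19/9 + 2)*(-1)/17 + 78 = -3071*(-1)/(9*17) + 78 = -83*(-37/153) + 78 = 3071/153 + 78 = 15005/153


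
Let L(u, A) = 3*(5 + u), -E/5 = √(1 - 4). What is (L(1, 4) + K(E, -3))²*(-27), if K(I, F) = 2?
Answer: -10800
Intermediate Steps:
E = -5*I*√3 (E = -5*√(1 - 4) = -5*I*√3 ≈ -8.6602*I)
L(u, A) = 15 + 3*u
(L(1, 4) + K(E, -3))²*(-27) = ((15 + 3*1) + 2)²*(-27) = ((15 + 3) + 2)²*(-27) = (18 + 2)²*(-27) = 20²*(-27) = 400*(-27) = -10800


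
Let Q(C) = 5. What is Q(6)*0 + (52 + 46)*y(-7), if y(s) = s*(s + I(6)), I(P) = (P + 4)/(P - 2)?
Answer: 3087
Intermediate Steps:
I(P) = (4 + P)/(-2 + P)
y(s) = s*(5/2 + s) (y(s) = s*(s + (4 + 6)/(-2 + 6)) = s*(s + 10/4) = s*(s + (¼)*10) = s*(s + 5/2) = s*(5/2 + s))
Q(6)*0 + (52 + 46)*y(-7) = 5*0 + (52 + 46)*((½)*(-7)*(5 + 2*(-7))) = 0 + 98*((½)*(-7)*(5 - 14)) = 0 + 98*((½)*(-7)*(-9)) = 0 + 98*(63/2) = 0 + 3087 = 3087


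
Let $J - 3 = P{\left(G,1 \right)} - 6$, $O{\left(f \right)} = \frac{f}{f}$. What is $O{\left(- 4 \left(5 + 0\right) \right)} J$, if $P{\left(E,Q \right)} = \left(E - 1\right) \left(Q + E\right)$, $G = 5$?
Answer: $21$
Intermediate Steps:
$P{\left(E,Q \right)} = \left(-1 + E\right) \left(E + Q\right)$
$O{\left(f \right)} = 1$
$J = 21$ ($J = 3 + \left(\left(5^{2} - 5 - 1 + 5 \cdot 1\right) - 6\right) = 3 + \left(\left(25 - 5 - 1 + 5\right) - 6\right) = 3 + \left(24 - 6\right) = 3 + 18 = 21$)
$O{\left(- 4 \left(5 + 0\right) \right)} J = 1 \cdot 21 = 21$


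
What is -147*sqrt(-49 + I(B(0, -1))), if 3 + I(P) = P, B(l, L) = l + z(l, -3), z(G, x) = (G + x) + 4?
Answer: -147*I*sqrt(51) ≈ -1049.8*I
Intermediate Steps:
z(G, x) = 4 + G + x
B(l, L) = 1 + 2*l (B(l, L) = l + (4 + l - 3) = l + (1 + l) = 1 + 2*l)
I(P) = -3 + P
-147*sqrt(-49 + I(B(0, -1))) = -147*sqrt(-49 + (-3 + (1 + 2*0))) = -147*sqrt(-49 + (-3 + (1 + 0))) = -147*sqrt(-49 + (-3 + 1)) = -147*sqrt(-49 - 2) = -147*I*sqrt(51)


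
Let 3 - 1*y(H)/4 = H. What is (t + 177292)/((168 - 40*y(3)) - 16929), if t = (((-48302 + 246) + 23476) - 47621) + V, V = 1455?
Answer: -106546/16761 ≈ -6.3568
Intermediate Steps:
y(H) = 12 - 4*H
t = -70746 (t = (((-48302 + 246) + 23476) - 47621) + 1455 = ((-48056 + 23476) - 47621) + 1455 = (-24580 - 47621) + 1455 = -72201 + 1455 = -70746)
(t + 177292)/((168 - 40*y(3)) - 16929) = (-70746 + 177292)/((168 - 40*(12 - 4*3)) - 16929) = 106546/((168 - 40*(12 - 12)) - 16929) = 106546/((168 - 40*0) - 16929) = 106546/((168 + 0) - 16929) = 106546/(168 - 16929) = 106546/(-16761) = 106546*(-1/16761) = -106546/16761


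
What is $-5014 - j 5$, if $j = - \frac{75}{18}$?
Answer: $- \frac{29959}{6} \approx -4993.2$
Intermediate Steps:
$j = - \frac{25}{6}$ ($j = \left(-75\right) \frac{1}{18} = - \frac{25}{6} \approx -4.1667$)
$-5014 - j 5 = -5014 - \left(- \frac{25}{6}\right) 5 = -5014 - - \frac{125}{6} = -5014 + \frac{125}{6} = - \frac{29959}{6}$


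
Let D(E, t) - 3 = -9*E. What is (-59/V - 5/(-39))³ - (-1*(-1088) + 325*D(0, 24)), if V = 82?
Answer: -67480474473667/32706598392 ≈ -2063.2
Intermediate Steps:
D(E, t) = 3 - 9*E
(-59/V - 5/(-39))³ - (-1*(-1088) + 325*D(0, 24)) = (-59/82 - 5/(-39))³ - (-1*(-1088) + 325*(3 - 9*0)) = (-59*1/82 - 5*(-1/39))³ - (1088 + 325*(3 + 0)) = (-59/82 + 5/39)³ - (1088 + 325*3) = (-1891/3198)³ - (1088 + 975) = -6761990971/32706598392 - 1*2063 = -6761990971/32706598392 - 2063 = -67480474473667/32706598392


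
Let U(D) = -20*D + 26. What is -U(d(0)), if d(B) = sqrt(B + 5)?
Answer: -26 + 20*sqrt(5) ≈ 18.721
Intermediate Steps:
d(B) = sqrt(5 + B)
U(D) = 26 - 20*D
-U(d(0)) = -(26 - 20*sqrt(5 + 0)) = -(26 - 20*sqrt(5)) = -26 + 20*sqrt(5)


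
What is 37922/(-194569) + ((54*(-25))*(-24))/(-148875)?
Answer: -159328978/386219465 ≈ -0.41253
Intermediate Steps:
37922/(-194569) + ((54*(-25))*(-24))/(-148875) = 37922*(-1/194569) - 1350*(-24)*(-1/148875) = -37922/194569 + 32400*(-1/148875) = -37922/194569 - 432/1985 = -159328978/386219465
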